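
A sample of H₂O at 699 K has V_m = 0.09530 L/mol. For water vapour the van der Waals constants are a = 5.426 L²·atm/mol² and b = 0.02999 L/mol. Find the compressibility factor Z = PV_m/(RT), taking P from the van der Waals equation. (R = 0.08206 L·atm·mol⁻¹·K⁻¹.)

P = RT/(V_m − b) − a/V_m² = (0.08206)(699)/(0.09530 − 0.02999) − 5.426/(0.09530)²
  = 57.360/0.065310 − 597.44 = 878.27 − 597.44 = 280.83 atm
Z = PV_m/(RT) = (280.83)(0.09530)/((0.08206)(699)) = 26.763/57.360 = 0.4666

Z ≈ 0.4666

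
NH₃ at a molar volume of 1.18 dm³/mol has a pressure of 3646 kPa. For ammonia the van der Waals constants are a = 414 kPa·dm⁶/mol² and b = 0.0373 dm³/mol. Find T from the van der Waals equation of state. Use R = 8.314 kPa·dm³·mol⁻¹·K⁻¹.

T ≈ 542.0 K

T = (P + a/V_m²)(V_m − b)/R
P + a/V_m² = 3646 + 414/(1.18)² = 3943.3 kPa
V_m − b = 1.18 − 0.0373 = 1.1427 dm³/mol
T = (3943.3)(1.1427)/8.314 = 542.0 K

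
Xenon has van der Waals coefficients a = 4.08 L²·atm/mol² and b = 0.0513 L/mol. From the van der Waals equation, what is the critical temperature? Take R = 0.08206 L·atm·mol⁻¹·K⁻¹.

For a van der Waals gas, T_c = 8a/(27Rb).
T_c = 8×4.08/(27×0.08206×0.0513) = 32.640/0.11366 = 287.2 K

T_c ≈ 287.2 K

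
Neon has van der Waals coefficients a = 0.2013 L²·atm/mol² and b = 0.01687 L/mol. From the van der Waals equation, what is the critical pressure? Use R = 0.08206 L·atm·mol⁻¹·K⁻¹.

P_c ≈ 26.20 atm

For a van der Waals gas, P_c = a/(27b²).
P_c = 0.2013/(27×(0.01687)²) = 0.2013/0.0076841 = 26.20 atm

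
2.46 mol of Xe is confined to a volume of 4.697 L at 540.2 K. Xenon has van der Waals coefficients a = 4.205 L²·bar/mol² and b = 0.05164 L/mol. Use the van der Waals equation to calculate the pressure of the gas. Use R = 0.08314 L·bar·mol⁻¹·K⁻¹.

P ≈ 23.02 bar

P = nRT/(V − nb) − a n²/V²
nRT/(V − nb) = (2.46)(0.08314)(540.2)/(4.697 − 2.46×0.05164) = 110.48/4.5700 = 24.175 bar
a n²/V² = (4.205)(2.46)²/(4.697)² = 1.1534 bar
P = 24.175 − 1.1534 = 23.02 bar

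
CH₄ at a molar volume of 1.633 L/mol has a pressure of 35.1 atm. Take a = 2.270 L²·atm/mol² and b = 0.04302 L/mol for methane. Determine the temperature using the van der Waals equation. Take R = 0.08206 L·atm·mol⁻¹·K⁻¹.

T ≈ 696.6 K

T = (P + a/V_m²)(V_m − b)/R
P + a/V_m² = 35.1 + 2.270/(1.633)² = 35.951 atm
V_m − b = 1.633 − 0.04302 = 1.5900 L/mol
T = (35.951)(1.5900)/0.08206 = 696.6 K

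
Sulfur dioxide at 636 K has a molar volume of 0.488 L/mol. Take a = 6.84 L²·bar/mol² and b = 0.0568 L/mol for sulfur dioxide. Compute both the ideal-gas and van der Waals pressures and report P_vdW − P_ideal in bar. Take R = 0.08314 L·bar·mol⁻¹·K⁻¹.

Ideal: P_ideal = RT/V_m = (0.08314)(636)/0.488 = 108.355 bar
vdW: P = RT/(V_m − b) − a/V_m² = 52.8770/0.431200 − 6.84/0.238144 = 122.628 − 28.7221 = 93.906 bar
ΔP = 93.906 − 108.355 = -14.45 bar

ΔP ≈ -14.45 bar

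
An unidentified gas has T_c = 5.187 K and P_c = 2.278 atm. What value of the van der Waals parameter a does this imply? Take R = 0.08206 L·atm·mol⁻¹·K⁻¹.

From T_c = 8a/(27Rb) and P_c = a/(27b²): a = 27 R² T_c²/(64 P_c).
a = 27×(0.08206)²×(5.187)²/(64×2.278) = 4.8917/145.79 = 0.03355 L²·atm/mol²

a ≈ 0.03355 L²·atm/mol²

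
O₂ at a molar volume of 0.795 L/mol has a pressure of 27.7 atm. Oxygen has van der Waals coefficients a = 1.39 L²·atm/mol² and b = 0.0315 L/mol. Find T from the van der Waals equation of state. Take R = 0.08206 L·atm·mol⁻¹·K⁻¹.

T ≈ 278.2 K

T = (P + a/V_m²)(V_m − b)/R
P + a/V_m² = 27.7 + 1.39/(0.795)² = 29.899 atm
V_m − b = 0.795 − 0.0315 = 0.76350 L/mol
T = (29.899)(0.76350)/0.08206 = 278.2 K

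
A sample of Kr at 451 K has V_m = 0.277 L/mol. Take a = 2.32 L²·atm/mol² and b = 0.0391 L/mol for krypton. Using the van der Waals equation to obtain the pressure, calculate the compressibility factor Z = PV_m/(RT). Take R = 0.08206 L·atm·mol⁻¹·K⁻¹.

P = RT/(V_m − b) − a/V_m² = (0.08206)(451)/(0.277 − 0.0391) − 2.32/(0.277)²
  = 37.009/0.23790 − 30.236 = 155.57 − 30.236 = 125.33 atm
Z = PV_m/(RT) = (125.33)(0.277)/((0.08206)(451)) = 34.716/37.009 = 0.9380

Z ≈ 0.9380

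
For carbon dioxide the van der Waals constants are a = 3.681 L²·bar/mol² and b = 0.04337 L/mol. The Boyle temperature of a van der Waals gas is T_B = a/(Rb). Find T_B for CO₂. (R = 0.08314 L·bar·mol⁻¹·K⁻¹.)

For a van der Waals gas the second virial coefficient B₂ = b − a/(RT) vanishes at T_B = a/(Rb).
T_B = 3.681/(0.08314×0.04337) = 3.681/0.0036058 = 1021 K

T_B ≈ 1021 K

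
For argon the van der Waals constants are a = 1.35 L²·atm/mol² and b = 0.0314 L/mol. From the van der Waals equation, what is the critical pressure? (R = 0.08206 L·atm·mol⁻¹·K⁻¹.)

For a van der Waals gas, P_c = a/(27b²).
P_c = 1.35/(27×(0.0314)²) = 1.35/0.026621 = 50.71 atm

P_c ≈ 50.71 atm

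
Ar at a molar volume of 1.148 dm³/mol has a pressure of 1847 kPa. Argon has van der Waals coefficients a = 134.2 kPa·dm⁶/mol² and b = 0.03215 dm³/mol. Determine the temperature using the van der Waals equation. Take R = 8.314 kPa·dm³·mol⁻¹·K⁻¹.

T ≈ 261.6 K

T = (P + a/V_m²)(V_m − b)/R
P + a/V_m² = 1847 + 134.2/(1.148)² = 1948.8 kPa
V_m − b = 1.148 − 0.03215 = 1.1159 dm³/mol
T = (1948.8)(1.1159)/8.314 = 261.6 K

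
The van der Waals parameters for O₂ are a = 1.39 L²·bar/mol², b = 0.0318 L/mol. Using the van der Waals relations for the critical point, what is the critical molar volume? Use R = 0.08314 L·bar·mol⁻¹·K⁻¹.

V_m,c ≈ 0.09540 L/mol

For a van der Waals gas, V_m,c = 3b.
V_m,c = 3×0.0318 = 0.09540 L/mol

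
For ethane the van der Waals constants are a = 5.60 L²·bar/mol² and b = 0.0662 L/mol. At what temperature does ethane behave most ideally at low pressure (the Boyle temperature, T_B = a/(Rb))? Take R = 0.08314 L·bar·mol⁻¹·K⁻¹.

For a van der Waals gas the second virial coefficient B₂ = b − a/(RT) vanishes at T_B = a/(Rb).
T_B = 5.60/(0.08314×0.0662) = 5.60/0.0055039 = 1017 K

T_B ≈ 1017 K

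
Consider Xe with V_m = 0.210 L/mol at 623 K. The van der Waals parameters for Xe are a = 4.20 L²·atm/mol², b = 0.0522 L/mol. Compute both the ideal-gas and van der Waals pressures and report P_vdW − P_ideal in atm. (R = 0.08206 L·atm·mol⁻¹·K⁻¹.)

ΔP ≈ -14.71 atm

Ideal: P_ideal = RT/V_m = (0.08206)(623)/0.210 = 243.445 atm
vdW: P = RT/(V_m − b) − a/V_m² = 51.1234/0.157800 − 4.20/0.0441000 = 323.976 − 95.2381 = 228.738 atm
ΔP = 228.738 − 243.445 = -14.71 atm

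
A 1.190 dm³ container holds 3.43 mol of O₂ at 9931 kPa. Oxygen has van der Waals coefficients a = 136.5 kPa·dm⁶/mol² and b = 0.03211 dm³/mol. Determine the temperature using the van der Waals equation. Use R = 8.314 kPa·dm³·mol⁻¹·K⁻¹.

T = (P + a n²/V²)(V − nb)/(nR)
P + a n²/V² = 9931 + (136.5)(3.43)²/(1.190)² = 11065 kPa
V − nb = 1.190 − (3.43)(0.03211) = 1.0799 dm³
T = (11065)(1.0799)/((3.43)(8.314)) = 419.0 K

T ≈ 419.0 K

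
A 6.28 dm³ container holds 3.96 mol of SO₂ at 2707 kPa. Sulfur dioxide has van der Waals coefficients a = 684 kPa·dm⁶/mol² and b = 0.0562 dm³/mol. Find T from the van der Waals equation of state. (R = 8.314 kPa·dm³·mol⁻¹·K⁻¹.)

T ≈ 548.1 K

T = (P + a n²/V²)(V − nb)/(nR)
P + a n²/V² = 2707 + (684)(3.96)²/(6.28)² = 2979.0 kPa
V − nb = 6.28 − (3.96)(0.0562) = 6.0574 dm³
T = (2979.0)(6.0574)/((3.96)(8.314)) = 548.1 K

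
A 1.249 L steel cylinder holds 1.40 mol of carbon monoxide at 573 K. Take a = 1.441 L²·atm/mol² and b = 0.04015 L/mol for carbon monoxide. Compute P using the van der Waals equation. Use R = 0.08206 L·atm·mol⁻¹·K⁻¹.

P = nRT/(V − nb) − a n²/V²
nRT/(V − nb) = (1.40)(0.08206)(573)/(1.249 − 1.40×0.04015) = 65.829/1.1928 = 55.189 atm
a n²/V² = (1.441)(1.40)²/(1.249)² = 1.8105 atm
P = 55.189 − 1.8105 = 53.38 atm

P ≈ 53.38 atm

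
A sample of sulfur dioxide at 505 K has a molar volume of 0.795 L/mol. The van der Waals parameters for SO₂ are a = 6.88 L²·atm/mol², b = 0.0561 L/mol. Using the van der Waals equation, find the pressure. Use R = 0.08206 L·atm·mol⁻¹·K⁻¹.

P ≈ 45.20 atm

P = RT/(V_m − b) − a/V_m²
RT/(V_m − b) = (0.08206)(505)/(0.795 − 0.0561) = 41.440/0.73890 = 56.083 atm
a/V_m² = 6.88/(0.795)² = 10.886 atm
P = 56.083 − 10.886 = 45.20 atm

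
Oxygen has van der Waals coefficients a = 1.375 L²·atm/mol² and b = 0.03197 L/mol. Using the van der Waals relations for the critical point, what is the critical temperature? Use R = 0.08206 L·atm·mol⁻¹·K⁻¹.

For a van der Waals gas, T_c = 8a/(27Rb).
T_c = 8×1.375/(27×0.08206×0.03197) = 11.000/0.070833 = 155.3 K

T_c ≈ 155.3 K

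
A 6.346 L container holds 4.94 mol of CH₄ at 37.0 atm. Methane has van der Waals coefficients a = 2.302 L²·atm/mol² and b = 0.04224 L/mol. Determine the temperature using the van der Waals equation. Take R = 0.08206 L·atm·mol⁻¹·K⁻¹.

T ≈ 581.3 K

T = (P + a n²/V²)(V − nb)/(nR)
P + a n²/V² = 37.0 + (2.302)(4.94)²/(6.346)² = 38.395 atm
V − nb = 6.346 − (4.94)(0.04224) = 6.1373 L
T = (38.395)(6.1373)/((4.94)(0.08206)) = 581.3 K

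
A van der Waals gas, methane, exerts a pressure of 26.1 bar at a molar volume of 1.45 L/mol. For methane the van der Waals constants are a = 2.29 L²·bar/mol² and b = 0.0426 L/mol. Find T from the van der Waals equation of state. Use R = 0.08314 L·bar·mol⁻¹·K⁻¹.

T ≈ 460.3 K

T = (P + a/V_m²)(V_m − b)/R
P + a/V_m² = 26.1 + 2.29/(1.45)² = 27.189 bar
V_m − b = 1.45 − 0.0426 = 1.4074 L/mol
T = (27.189)(1.4074)/0.08314 = 460.3 K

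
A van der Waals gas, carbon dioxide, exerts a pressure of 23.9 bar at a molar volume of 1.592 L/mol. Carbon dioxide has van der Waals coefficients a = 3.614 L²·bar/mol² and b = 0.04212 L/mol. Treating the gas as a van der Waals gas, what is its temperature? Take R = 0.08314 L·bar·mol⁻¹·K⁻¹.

T = (P + a/V_m²)(V_m − b)/R
P + a/V_m² = 23.9 + 3.614/(1.592)² = 25.326 bar
V_m − b = 1.592 − 0.04212 = 1.5499 L/mol
T = (25.326)(1.5499)/0.08314 = 472.1 K

T ≈ 472.1 K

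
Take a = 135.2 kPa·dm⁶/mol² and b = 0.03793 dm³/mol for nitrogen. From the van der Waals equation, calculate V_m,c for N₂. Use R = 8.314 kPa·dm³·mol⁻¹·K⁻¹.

V_m,c ≈ 0.1138 dm³/mol

For a van der Waals gas, V_m,c = 3b.
V_m,c = 3×0.03793 = 0.1138 dm³/mol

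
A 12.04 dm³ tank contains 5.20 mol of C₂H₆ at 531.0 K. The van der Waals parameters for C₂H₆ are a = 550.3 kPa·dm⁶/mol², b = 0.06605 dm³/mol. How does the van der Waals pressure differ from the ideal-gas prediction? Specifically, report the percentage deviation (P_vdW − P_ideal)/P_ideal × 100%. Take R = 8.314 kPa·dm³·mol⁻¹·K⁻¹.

-2.45 %

Ideal: P_ideal = nRT/V = (5.20)(8.314)(531.0)/12.04 = 1906.70 kPa
vdW: P = nRT/(V − nb) − a n²/V² = 22956.6/11.6965 − 14880.1/144.962 = 1962.69 − 102.648 = 1860.04 kPa
% deviation = (1860.04 − 1906.70)/1906.70 × 100% = -2.45%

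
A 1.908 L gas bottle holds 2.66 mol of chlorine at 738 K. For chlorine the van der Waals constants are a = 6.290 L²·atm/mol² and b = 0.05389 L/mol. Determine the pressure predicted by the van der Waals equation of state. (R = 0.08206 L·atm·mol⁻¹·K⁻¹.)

P = nRT/(V − nb) − a n²/V²
nRT/(V − nb) = (2.66)(0.08206)(738)/(1.908 − 2.66×0.05389) = 161.09/1.7647 = 91.285 atm
a n²/V² = (6.290)(2.66)²/(1.908)² = 12.225 atm
P = 91.285 − 12.225 = 79.06 atm

P ≈ 79.06 atm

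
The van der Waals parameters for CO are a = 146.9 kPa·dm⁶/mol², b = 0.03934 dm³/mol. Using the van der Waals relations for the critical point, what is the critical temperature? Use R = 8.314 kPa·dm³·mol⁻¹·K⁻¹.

T_c ≈ 133.1 K

For a van der Waals gas, T_c = 8a/(27Rb).
T_c = 8×146.9/(27×8.314×0.03934) = 1175.2/8.8310 = 133.1 K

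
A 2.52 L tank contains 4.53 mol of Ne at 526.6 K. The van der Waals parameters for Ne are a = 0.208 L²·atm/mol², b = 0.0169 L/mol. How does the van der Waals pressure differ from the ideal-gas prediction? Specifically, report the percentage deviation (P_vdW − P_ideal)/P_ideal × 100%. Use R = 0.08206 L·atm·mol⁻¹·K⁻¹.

Ideal: P_ideal = nRT/V = (4.53)(0.08206)(526.6)/2.52 = 77.6801 atm
vdW: P = nRT/(V − nb) − a n²/V² = 195.754/2.44344 − 4.26835/6.35040 = 80.1141 − 0.672139 = 79.4420 atm
% deviation = (79.4420 − 77.6801)/77.6801 × 100% = 2.27%

2.27 %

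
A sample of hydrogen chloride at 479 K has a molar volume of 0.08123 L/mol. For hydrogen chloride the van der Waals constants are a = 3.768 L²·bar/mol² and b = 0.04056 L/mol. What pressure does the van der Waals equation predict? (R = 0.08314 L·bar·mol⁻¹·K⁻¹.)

P = RT/(V_m − b) − a/V_m²
RT/(V_m − b) = (0.08314)(479)/(0.08123 − 0.04056) = 39.824/0.040670 = 979.20 bar
a/V_m² = 3.768/(0.08123)² = 571.06 bar
P = 979.20 − 571.06 = 408.1 bar

P ≈ 408.1 bar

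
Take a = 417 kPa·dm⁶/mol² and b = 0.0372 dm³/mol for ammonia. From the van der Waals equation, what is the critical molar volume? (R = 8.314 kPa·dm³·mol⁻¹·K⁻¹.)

For a van der Waals gas, V_m,c = 3b.
V_m,c = 3×0.0372 = 0.1116 dm³/mol

V_m,c ≈ 0.1116 dm³/mol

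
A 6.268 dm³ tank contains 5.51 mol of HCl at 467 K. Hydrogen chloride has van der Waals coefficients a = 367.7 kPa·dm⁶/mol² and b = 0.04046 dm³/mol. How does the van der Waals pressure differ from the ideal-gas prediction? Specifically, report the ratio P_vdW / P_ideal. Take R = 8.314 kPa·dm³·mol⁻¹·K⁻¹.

P_vdW / P_ideal ≈ 0.9536

Ideal: P_ideal = nRT/V = (5.51)(8.314)(467)/6.268 = 3413.10 kPa
vdW: P = nRT/(V − nb) − a n²/V² = 21393.3/6.04507 − 11163.4/39.2878 = 3538.97 − 284.144 = 3254.83 kPa
Ratio = 3254.83/3413.10 = 0.9536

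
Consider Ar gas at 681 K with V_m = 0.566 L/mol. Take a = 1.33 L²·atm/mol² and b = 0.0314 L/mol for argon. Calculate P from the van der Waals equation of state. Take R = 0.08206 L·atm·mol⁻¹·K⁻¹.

P ≈ 100.4 atm

P = RT/(V_m − b) − a/V_m²
RT/(V_m − b) = (0.08206)(681)/(0.566 − 0.0314) = 55.883/0.53460 = 104.53 atm
a/V_m² = 1.33/(0.566)² = 4.1516 atm
P = 104.53 − 4.1516 = 100.4 atm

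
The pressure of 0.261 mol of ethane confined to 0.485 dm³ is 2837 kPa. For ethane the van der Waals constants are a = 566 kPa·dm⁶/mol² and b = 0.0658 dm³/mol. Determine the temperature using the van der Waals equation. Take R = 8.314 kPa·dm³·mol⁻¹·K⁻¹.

T = (P + a n²/V²)(V − nb)/(nR)
P + a n²/V² = 2837 + (566)(0.261)²/(0.485)² = 3000.9 kPa
V − nb = 0.485 − (0.261)(0.0658) = 0.46783 dm³
T = (3000.9)(0.46783)/((0.261)(8.314)) = 647.0 K

T ≈ 647.0 K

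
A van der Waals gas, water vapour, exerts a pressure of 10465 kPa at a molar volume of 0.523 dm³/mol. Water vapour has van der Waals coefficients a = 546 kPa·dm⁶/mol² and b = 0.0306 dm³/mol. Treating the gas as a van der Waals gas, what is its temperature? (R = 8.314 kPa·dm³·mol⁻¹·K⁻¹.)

T = (P + a/V_m²)(V_m − b)/R
P + a/V_m² = 10465 + 546/(0.523)² = 12461 kPa
V_m − b = 0.523 − 0.0306 = 0.49240 dm³/mol
T = (12461)(0.49240)/8.314 = 738.0 K

T ≈ 738.0 K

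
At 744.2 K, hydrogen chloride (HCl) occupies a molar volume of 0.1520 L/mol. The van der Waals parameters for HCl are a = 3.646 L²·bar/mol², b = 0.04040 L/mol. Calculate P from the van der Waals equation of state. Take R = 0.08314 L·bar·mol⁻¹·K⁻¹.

P = RT/(V_m − b) − a/V_m²
RT/(V_m − b) = (0.08314)(744.2)/(0.1520 − 0.04040) = 61.873/0.11160 = 554.42 bar
a/V_m² = 3.646/(0.1520)² = 157.81 bar
P = 554.42 − 157.81 = 396.6 bar

P ≈ 396.6 bar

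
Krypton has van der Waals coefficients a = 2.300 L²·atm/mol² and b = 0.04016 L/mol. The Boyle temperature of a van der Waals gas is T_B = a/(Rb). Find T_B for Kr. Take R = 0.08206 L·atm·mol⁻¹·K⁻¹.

T_B ≈ 697.9 K

For a van der Waals gas the second virial coefficient B₂ = b − a/(RT) vanishes at T_B = a/(Rb).
T_B = 2.300/(0.08206×0.04016) = 2.300/0.0032955 = 697.9 K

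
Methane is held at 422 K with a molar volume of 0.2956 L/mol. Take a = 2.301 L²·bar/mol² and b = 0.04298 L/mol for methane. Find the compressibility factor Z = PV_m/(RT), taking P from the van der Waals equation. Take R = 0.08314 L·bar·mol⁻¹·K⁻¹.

Z ≈ 0.9483

P = RT/(V_m − b) − a/V_m² = (0.08314)(422)/(0.2956 − 0.04298) − 2.301/(0.2956)²
  = 35.085/0.25262 − 26.333 = 138.88 − 26.333 = 112.55 bar
Z = PV_m/(RT) = (112.55)(0.2956)/((0.08314)(422)) = 33.270/35.085 = 0.9483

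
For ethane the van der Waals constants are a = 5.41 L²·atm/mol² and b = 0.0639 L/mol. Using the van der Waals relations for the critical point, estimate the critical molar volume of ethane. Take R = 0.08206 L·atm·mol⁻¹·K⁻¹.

For a van der Waals gas, V_m,c = 3b.
V_m,c = 3×0.0639 = 0.1917 L/mol

V_m,c ≈ 0.1917 L/mol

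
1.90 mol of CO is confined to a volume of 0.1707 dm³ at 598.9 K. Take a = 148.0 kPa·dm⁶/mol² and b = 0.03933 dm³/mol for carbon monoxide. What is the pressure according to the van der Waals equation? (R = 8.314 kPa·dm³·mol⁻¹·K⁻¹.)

P = nRT/(V − nb) − a n²/V²
nRT/(V − nb) = (1.90)(8.314)(598.9)/(0.1707 − 1.90×0.03933) = 9460.6/0.095973 = 98576 kPa
a n²/V² = (148.0)(1.90)²/(0.1707)² = 18336 kPa
P = 98576 − 18336 = 80240 kPa

P ≈ 80240 kPa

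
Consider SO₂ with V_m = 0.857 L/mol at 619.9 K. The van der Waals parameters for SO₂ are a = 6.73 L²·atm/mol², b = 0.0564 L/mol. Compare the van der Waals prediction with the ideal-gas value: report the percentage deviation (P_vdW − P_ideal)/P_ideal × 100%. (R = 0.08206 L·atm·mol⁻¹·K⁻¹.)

Ideal: P_ideal = RT/V_m = (0.08206)(619.9)/0.857 = 59.3571 atm
vdW: P = RT/(V_m − b) − a/V_m² = 50.8690/0.800600 − 6.73/0.734449 = 63.5386 − 9.16333 = 54.3753 atm
% deviation = (54.3753 − 59.3571)/59.3571 × 100% = -8.39%

-8.39 %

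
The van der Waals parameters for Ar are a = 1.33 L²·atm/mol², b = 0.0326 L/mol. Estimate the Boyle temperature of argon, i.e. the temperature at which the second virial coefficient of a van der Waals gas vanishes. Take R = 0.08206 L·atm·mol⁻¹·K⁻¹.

T_B ≈ 497.2 K

For a van der Waals gas the second virial coefficient B₂ = b − a/(RT) vanishes at T_B = a/(Rb).
T_B = 1.33/(0.08206×0.0326) = 1.33/0.0026752 = 497.2 K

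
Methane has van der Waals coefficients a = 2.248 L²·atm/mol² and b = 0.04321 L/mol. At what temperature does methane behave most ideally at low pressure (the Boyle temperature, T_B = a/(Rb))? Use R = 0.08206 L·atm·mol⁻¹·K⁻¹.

For a van der Waals gas the second virial coefficient B₂ = b − a/(RT) vanishes at T_B = a/(Rb).
T_B = 2.248/(0.08206×0.04321) = 2.248/0.0035458 = 634.0 K

T_B ≈ 634.0 K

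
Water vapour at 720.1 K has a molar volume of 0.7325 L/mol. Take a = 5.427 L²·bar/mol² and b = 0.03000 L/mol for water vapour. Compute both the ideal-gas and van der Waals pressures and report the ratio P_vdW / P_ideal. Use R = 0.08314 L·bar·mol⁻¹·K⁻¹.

P_vdW / P_ideal ≈ 0.9190

Ideal: P_ideal = RT/V_m = (0.08314)(720.1)/0.7325 = 81.7326 bar
vdW: P = RT/(V_m − b) − a/V_m² = 59.8691/0.702500 − 5.427/0.536556 = 85.2229 − 10.1145 = 75.1084 bar
Ratio = 75.1084/81.7326 = 0.9190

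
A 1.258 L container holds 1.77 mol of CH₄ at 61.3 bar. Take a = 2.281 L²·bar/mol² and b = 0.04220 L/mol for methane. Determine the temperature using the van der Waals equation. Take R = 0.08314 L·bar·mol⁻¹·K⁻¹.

T = (P + a n²/V²)(V − nb)/(nR)
P + a n²/V² = 61.3 + (2.281)(1.77)²/(1.258)² = 65.816 bar
V − nb = 1.258 − (1.77)(0.04220) = 1.1833 L
T = (65.816)(1.1833)/((1.77)(0.08314)) = 529.2 K

T ≈ 529.2 K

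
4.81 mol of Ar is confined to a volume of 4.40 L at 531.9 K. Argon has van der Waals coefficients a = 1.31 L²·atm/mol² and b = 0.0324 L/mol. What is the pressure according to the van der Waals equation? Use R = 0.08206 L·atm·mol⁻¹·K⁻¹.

P = nRT/(V − nb) − a n²/V²
nRT/(V − nb) = (4.81)(0.08206)(531.9)/(4.40 − 4.81×0.0324) = 209.95/4.2442 = 49.468 atm
a n²/V² = (1.31)(4.81)²/(4.40)² = 1.5655 atm
P = 49.468 − 1.5655 = 47.90 atm

P ≈ 47.90 atm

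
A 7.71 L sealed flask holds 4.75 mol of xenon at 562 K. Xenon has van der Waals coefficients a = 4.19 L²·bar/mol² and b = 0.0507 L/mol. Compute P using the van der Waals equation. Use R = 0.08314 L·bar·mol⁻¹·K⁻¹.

P = nRT/(V − nb) − a n²/V²
nRT/(V − nb) = (4.75)(0.08314)(562)/(7.71 − 4.75×0.0507) = 221.94/7.4692 = 29.714 bar
a n²/V² = (4.19)(4.75)²/(7.71)² = 1.5903 bar
P = 29.714 − 1.5903 = 28.12 bar

P ≈ 28.12 bar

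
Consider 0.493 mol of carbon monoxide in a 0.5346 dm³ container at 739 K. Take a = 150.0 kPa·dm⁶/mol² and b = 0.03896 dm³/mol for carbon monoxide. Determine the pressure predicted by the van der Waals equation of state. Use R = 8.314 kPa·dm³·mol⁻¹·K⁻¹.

P = nRT/(V − nb) − a n²/V²
nRT/(V − nb) = (0.493)(8.314)(739)/(0.5346 − 0.493×0.03896) = 3029.0/0.51539 = 5877.1 kPa
a n²/V² = (150.0)(0.493)²/(0.5346)² = 127.56 kPa
P = 5877.1 − 127.56 = 5750 kPa

P ≈ 5750 kPa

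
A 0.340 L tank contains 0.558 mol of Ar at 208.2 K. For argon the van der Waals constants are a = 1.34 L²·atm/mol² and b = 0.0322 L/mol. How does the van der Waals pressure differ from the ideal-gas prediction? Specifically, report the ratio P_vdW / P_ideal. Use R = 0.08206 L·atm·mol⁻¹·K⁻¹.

Ideal: P_ideal = nRT/V = (0.558)(0.08206)(208.2)/0.340 = 28.0393 atm
vdW: P = nRT/(V − nb) − a n²/V² = 9.53337/0.322032 − 0.417228/0.115600 = 29.6038 − 3.60924 = 25.9946 atm
Ratio = 25.9946/28.0393 = 0.9271

P_vdW / P_ideal ≈ 0.9271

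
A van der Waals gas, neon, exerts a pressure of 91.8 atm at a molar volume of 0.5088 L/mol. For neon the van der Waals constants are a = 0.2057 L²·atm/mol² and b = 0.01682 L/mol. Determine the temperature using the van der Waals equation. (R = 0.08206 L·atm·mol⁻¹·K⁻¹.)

T = (P + a/V_m²)(V_m − b)/R
P + a/V_m² = 91.8 + 0.2057/(0.5088)² = 92.595 atm
V_m − b = 0.5088 − 0.01682 = 0.49198 L/mol
T = (92.595)(0.49198)/0.08206 = 555.1 K

T ≈ 555.1 K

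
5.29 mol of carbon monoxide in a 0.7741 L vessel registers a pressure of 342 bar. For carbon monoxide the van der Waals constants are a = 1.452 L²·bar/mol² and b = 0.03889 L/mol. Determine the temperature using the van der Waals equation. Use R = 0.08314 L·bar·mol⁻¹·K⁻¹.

T = (P + a n²/V²)(V − nb)/(nR)
P + a n²/V² = 342 + (1.452)(5.29)²/(0.7741)² = 409.81 bar
V − nb = 0.7741 − (5.29)(0.03889) = 0.56837 L
T = (409.81)(0.56837)/((5.29)(0.08314)) = 529.6 K

T ≈ 529.6 K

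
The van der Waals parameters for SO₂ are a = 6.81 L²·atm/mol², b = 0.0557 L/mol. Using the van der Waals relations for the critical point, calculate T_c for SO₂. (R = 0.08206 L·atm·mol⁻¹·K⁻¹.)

For a van der Waals gas, T_c = 8a/(27Rb).
T_c = 8×6.81/(27×0.08206×0.0557) = 54.480/0.12341 = 441.5 K

T_c ≈ 441.5 K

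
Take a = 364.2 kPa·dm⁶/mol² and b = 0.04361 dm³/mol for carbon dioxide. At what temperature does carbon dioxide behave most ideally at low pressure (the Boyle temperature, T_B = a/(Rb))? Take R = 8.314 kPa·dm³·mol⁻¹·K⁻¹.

T_B ≈ 1004 K

For a van der Waals gas the second virial coefficient B₂ = b − a/(RT) vanishes at T_B = a/(Rb).
T_B = 364.2/(8.314×0.04361) = 364.2/0.36257 = 1004 K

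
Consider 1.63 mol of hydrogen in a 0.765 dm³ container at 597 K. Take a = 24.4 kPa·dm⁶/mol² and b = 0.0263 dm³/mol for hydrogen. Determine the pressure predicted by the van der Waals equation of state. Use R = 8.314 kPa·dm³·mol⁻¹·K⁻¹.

P ≈ 11093 kPa

P = nRT/(V − nb) − a n²/V²
nRT/(V − nb) = (1.63)(8.314)(597)/(0.765 − 1.63×0.0263) = 8090.4/0.72213 = 11204 kPa
a n²/V² = (24.4)(1.63)²/(0.765)² = 110.78 kPa
P = 11204 − 110.78 = 11093 kPa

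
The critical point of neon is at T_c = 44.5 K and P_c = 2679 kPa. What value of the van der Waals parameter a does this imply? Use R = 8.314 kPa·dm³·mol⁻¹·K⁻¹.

a ≈ 21.56 kPa·dm⁶/mol²

From T_c = 8a/(27Rb) and P_c = a/(27b²): a = 27 R² T_c²/(64 P_c).
a = 27×(8.314)²×(44.5)²/(64×2679) = 3695761/171456 = 21.56 kPa·dm⁶/mol²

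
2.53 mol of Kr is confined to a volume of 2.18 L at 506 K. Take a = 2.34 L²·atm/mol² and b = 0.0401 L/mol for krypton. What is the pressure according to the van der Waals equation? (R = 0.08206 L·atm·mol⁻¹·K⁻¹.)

P ≈ 47.39 atm

P = nRT/(V − nb) − a n²/V²
nRT/(V − nb) = (2.53)(0.08206)(506)/(2.18 − 2.53×0.0401) = 105.05/2.0785 = 50.541 atm
a n²/V² = (2.34)(2.53)²/(2.18)² = 3.1517 atm
P = 50.541 − 3.1517 = 47.39 atm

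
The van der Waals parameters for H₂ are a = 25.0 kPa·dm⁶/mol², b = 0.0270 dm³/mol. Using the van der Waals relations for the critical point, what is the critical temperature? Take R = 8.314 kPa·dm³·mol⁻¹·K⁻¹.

For a van der Waals gas, T_c = 8a/(27Rb).
T_c = 8×25.0/(27×8.314×0.0270) = 200.00/6.0609 = 33.00 K

T_c ≈ 33.00 K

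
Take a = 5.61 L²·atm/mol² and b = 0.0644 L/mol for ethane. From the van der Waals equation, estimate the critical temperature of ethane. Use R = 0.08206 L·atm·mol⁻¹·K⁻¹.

For a van der Waals gas, T_c = 8a/(27Rb).
T_c = 8×5.61/(27×0.08206×0.0644) = 44.880/0.14269 = 314.5 K

T_c ≈ 314.5 K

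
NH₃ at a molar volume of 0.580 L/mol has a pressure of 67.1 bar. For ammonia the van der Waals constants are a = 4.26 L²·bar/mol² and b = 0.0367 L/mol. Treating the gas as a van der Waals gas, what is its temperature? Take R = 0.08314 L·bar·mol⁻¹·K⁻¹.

T = (P + a/V_m²)(V_m − b)/R
P + a/V_m² = 67.1 + 4.26/(0.580)² = 79.763 bar
V_m − b = 0.580 − 0.0367 = 0.54330 L/mol
T = (79.763)(0.54330)/0.08314 = 521.2 K

T ≈ 521.2 K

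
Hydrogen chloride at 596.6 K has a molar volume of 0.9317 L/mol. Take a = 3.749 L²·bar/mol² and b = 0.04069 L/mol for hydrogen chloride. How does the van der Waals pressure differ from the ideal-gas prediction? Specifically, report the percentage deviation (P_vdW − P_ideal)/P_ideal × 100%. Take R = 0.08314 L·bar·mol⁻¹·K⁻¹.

-3.55 %

Ideal: P_ideal = RT/V_m = (0.08314)(596.6)/0.9317 = 53.2374 bar
vdW: P = RT/(V_m − b) − a/V_m² = 49.6013/0.891010 − 3.749/0.868065 = 55.6686 − 4.31880 = 51.3498 bar
% deviation = (51.3498 − 53.2374)/53.2374 × 100% = -3.55%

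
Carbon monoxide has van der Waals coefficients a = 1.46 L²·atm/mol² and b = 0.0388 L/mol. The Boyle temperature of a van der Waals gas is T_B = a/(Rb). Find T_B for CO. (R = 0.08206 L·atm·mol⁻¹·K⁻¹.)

For a van der Waals gas the second virial coefficient B₂ = b − a/(RT) vanishes at T_B = a/(Rb).
T_B = 1.46/(0.08206×0.0388) = 1.46/0.0031839 = 458.6 K

T_B ≈ 458.6 K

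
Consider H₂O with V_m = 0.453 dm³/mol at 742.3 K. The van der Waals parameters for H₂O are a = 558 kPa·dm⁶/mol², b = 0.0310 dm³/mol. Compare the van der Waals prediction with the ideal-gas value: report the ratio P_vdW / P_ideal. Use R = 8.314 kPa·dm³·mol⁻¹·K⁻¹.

P_vdW / P_ideal ≈ 0.8739

Ideal: P_ideal = RT/V_m = (8.314)(742.3)/0.453 = 13623.6 kPa
vdW: P = RT/(V_m − b) − a/V_m² = 6171.48/0.422000 − 558/0.205209 = 14624.4 − 2719.18 = 11905.2 kPa
Ratio = 11905.2/13623.6 = 0.8739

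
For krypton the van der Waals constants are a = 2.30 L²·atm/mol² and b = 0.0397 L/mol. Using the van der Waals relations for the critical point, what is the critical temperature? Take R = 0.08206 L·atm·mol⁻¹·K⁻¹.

T_c ≈ 209.2 K

For a van der Waals gas, T_c = 8a/(27Rb).
T_c = 8×2.30/(27×0.08206×0.0397) = 18.400/0.087960 = 209.2 K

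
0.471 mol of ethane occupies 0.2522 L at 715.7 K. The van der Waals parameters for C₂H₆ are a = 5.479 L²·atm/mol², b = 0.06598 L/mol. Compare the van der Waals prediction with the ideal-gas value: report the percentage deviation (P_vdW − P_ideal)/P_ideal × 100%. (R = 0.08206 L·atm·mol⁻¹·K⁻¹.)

-3.37 %

Ideal: P_ideal = nRT/V = (0.471)(0.08206)(715.7)/0.2522 = 109.683 atm
vdW: P = nRT/(V − nb) − a n²/V² = 27.6620/0.221123 − 1.21547/0.0636048 = 125.098 − 19.1097 = 105.988 atm
% deviation = (105.988 − 109.683)/109.683 × 100% = -3.37%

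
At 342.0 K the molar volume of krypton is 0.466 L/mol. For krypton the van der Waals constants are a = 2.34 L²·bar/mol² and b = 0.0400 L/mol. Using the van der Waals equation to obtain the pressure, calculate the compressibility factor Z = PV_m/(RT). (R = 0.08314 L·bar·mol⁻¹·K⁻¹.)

P = RT/(V_m − b) − a/V_m² = (0.08314)(342.0)/(0.466 − 0.0400) − 2.34/(0.466)²
  = 28.434/0.42600 − 10.776 = 66.746 − 10.776 = 55.970 bar
Z = PV_m/(RT) = (55.970)(0.466)/((0.08314)(342.0)) = 26.082/28.434 = 0.9173

Z ≈ 0.9173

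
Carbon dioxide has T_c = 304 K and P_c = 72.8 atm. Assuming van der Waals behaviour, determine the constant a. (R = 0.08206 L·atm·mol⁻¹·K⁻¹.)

From T_c = 8a/(27Rb) and P_c = a/(27b²): a = 27 R² T_c²/(64 P_c).
a = 27×(0.08206)²×(304)²/(64×72.8) = 16803/4659.2 = 3.606 L²·atm/mol²

a ≈ 3.606 L²·atm/mol²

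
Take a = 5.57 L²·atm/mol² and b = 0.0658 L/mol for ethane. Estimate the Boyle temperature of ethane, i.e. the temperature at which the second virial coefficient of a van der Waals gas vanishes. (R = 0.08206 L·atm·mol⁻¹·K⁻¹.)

For a van der Waals gas the second virial coefficient B₂ = b − a/(RT) vanishes at T_B = a/(Rb).
T_B = 5.57/(0.08206×0.0658) = 5.57/0.0053995 = 1032 K

T_B ≈ 1032 K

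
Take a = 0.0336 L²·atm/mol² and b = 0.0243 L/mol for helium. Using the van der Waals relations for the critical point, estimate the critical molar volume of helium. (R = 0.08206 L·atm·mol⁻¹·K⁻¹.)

V_m,c ≈ 0.07290 L/mol

For a van der Waals gas, V_m,c = 3b.
V_m,c = 3×0.0243 = 0.07290 L/mol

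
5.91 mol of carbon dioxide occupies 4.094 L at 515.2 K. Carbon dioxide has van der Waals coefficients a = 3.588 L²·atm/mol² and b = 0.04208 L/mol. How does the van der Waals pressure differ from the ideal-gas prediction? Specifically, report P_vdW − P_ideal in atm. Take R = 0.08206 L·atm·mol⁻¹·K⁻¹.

ΔP ≈ -3.530 atm

Ideal: P_ideal = nRT/V = (5.91)(0.08206)(515.2)/4.094 = 61.0305 atm
vdW: P = nRT/(V − nb) − a n²/V² = 249.859/3.84531 − 125.322/16.7608 = 64.9776 − 7.47709 = 57.5005 atm
ΔP = 57.5005 − 61.0305 = -3.530 atm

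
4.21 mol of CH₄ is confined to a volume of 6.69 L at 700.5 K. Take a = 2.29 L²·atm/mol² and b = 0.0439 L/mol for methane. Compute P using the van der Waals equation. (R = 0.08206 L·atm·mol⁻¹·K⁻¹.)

P ≈ 36.29 atm

P = nRT/(V − nb) − a n²/V²
nRT/(V − nb) = (4.21)(0.08206)(700.5)/(6.69 − 4.21×0.0439) = 242.00/6.5052 = 37.201 atm
a n²/V² = (2.29)(4.21)²/(6.69)² = 0.90688 atm
P = 37.201 − 0.90688 = 36.29 atm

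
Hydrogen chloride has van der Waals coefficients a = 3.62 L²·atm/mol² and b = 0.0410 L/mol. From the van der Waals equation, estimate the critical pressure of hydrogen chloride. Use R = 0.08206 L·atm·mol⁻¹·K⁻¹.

For a van der Waals gas, P_c = a/(27b²).
P_c = 3.62/(27×(0.0410)²) = 3.62/0.045387 = 79.76 atm

P_c ≈ 79.76 atm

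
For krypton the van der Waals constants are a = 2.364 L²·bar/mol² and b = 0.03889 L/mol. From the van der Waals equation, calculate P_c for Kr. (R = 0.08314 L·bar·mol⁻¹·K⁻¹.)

For a van der Waals gas, P_c = a/(27b²).
P_c = 2.364/(27×(0.03889)²) = 2.364/0.040836 = 57.89 bar

P_c ≈ 57.89 bar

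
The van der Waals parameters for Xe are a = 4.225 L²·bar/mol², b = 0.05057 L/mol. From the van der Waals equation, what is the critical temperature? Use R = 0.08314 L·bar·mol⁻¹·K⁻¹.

T_c ≈ 297.7 K

For a van der Waals gas, T_c = 8a/(27Rb).
T_c = 8×4.225/(27×0.08314×0.05057) = 33.800/0.11352 = 297.7 K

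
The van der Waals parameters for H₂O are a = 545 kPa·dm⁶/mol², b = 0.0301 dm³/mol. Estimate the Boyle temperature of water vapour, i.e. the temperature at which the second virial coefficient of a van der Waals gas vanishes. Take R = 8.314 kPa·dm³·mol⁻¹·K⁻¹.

T_B ≈ 2178 K

For a van der Waals gas the second virial coefficient B₂ = b − a/(RT) vanishes at T_B = a/(Rb).
T_B = 545/(8.314×0.0301) = 545/0.25025 = 2178 K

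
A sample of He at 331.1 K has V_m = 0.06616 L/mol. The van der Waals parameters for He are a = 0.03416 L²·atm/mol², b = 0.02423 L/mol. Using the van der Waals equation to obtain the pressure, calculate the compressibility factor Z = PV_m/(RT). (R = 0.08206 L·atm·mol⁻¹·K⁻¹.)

P = RT/(V_m − b) − a/V_m² = (0.08206)(331.1)/(0.06616 − 0.02423) − 0.03416/(0.06616)²
  = 27.170/0.041930 − 7.8042 = 647.98 − 7.8042 = 640.18 atm
Z = PV_m/(RT) = (640.18)(0.06616)/((0.08206)(331.1)) = 42.354/27.170 = 1.559

Z ≈ 1.559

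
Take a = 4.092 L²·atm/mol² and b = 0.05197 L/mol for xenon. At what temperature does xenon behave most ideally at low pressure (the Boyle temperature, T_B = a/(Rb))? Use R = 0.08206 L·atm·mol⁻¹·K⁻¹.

T_B ≈ 959.5 K

For a van der Waals gas the second virial coefficient B₂ = b − a/(RT) vanishes at T_B = a/(Rb).
T_B = 4.092/(0.08206×0.05197) = 4.092/0.0042647 = 959.5 K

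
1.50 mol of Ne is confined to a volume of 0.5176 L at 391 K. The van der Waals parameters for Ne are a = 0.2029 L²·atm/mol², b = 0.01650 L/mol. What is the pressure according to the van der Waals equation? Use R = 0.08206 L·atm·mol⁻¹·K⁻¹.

P = nRT/(V − nb) − a n²/V²
nRT/(V − nb) = (1.50)(0.08206)(391)/(0.5176 − 1.50×0.01650) = 48.128/0.49285 = 97.652 atm
a n²/V² = (0.2029)(1.50)²/(0.5176)² = 1.7040 atm
P = 97.652 − 1.7040 = 95.95 atm

P ≈ 95.95 atm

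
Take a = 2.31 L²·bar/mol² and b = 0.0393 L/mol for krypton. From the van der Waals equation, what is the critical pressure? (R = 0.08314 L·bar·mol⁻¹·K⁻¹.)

P_c ≈ 55.39 bar

For a van der Waals gas, P_c = a/(27b²).
P_c = 2.31/(27×(0.0393)²) = 2.31/0.041701 = 55.39 bar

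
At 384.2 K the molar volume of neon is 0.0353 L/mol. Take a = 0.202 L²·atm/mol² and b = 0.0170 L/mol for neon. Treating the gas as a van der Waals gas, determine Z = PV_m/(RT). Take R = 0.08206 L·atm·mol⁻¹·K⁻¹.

P = RT/(V_m − b) − a/V_m² = (0.08206)(384.2)/(0.0353 − 0.0170) − 0.202/(0.0353)²
  = 31.527/0.018300 − 162.11 = 1722.8 − 162.11 = 1560.7 atm
Z = PV_m/(RT) = (1560.7)(0.0353)/((0.08206)(384.2)) = 55.093/31.527 = 1.747

Z ≈ 1.747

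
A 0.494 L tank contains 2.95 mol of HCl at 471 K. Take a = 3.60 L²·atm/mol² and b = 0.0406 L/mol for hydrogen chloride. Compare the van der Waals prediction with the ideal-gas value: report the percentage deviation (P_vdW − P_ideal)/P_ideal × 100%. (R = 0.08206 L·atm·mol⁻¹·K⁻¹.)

Ideal: P_ideal = nRT/V = (2.95)(0.08206)(471)/0.494 = 230.806 atm
vdW: P = nRT/(V − nb) − a n²/V² = 114.018/0.374230 − 31.3290/0.244036 = 304.674 − 128.379 = 176.295 atm
% deviation = (176.295 − 230.806)/230.806 × 100% = -23.62%

-23.62 %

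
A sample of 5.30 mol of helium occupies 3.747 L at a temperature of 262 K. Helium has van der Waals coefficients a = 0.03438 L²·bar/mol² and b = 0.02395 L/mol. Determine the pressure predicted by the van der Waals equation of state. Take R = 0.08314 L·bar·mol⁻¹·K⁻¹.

P = nRT/(V − nb) − a n²/V²
nRT/(V − nb) = (5.30)(0.08314)(262)/(3.747 − 5.30×0.02395) = 115.45/3.6201 = 31.891 bar
a n²/V² = (0.03438)(5.30)²/(3.747)² = 0.068784 bar
P = 31.891 − 0.068784 = 31.82 bar

P ≈ 31.82 bar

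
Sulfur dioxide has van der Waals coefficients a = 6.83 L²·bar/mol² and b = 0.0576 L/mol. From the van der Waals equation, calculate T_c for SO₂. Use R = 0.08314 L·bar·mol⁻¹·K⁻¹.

T_c ≈ 422.6 K

For a van der Waals gas, T_c = 8a/(27Rb).
T_c = 8×6.83/(27×0.08314×0.0576) = 54.640/0.12930 = 422.6 K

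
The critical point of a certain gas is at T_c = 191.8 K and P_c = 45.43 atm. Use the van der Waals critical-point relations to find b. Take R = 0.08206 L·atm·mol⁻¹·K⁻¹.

b ≈ 0.04331 L/mol

From T_c = 8a/(27Rb) and P_c = a/(27b²): b = R T_c/(8 P_c).
b = (0.08206)(191.8)/(8×45.43) = 15.739/363.44 = 0.04331 L/mol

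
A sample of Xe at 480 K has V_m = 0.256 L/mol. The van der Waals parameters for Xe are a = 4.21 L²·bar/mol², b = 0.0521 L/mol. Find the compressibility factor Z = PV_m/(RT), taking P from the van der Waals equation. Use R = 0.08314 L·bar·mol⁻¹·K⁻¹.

Z ≈ 0.8434

P = RT/(V_m − b) − a/V_m² = (0.08314)(480)/(0.256 − 0.0521) − 4.21/(0.256)²
  = 39.907/0.20390 − 64.240 = 195.72 − 64.240 = 131.48 bar
Z = PV_m/(RT) = (131.48)(0.256)/((0.08314)(480)) = 33.659/39.907 = 0.8434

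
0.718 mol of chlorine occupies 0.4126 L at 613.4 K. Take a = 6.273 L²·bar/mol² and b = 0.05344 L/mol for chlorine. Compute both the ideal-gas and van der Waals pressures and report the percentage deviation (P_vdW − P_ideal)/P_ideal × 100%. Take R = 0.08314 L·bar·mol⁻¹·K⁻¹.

Ideal: P_ideal = nRT/V = (0.718)(0.08314)(613.4)/0.4126 = 88.7460 bar
vdW: P = nRT/(V − nb) − a n²/V² = 36.6166/0.374230 − 3.23388/0.170239 = 97.8452 − 18.9961 = 78.8491 bar
% deviation = (78.8491 − 88.7460)/88.7460 × 100% = -11.15%

-11.15 %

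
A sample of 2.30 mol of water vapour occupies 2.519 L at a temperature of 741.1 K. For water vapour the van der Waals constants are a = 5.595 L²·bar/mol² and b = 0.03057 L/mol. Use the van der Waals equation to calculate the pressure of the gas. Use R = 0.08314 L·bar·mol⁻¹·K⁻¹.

P = nRT/(V − nb) − a n²/V²
nRT/(V − nb) = (2.30)(0.08314)(741.1)/(2.519 − 2.30×0.03057) = 141.71/2.4487 = 57.872 bar
a n²/V² = (5.595)(2.30)²/(2.519)² = 4.6644 bar
P = 57.872 − 4.6644 = 53.21 bar

P ≈ 53.21 bar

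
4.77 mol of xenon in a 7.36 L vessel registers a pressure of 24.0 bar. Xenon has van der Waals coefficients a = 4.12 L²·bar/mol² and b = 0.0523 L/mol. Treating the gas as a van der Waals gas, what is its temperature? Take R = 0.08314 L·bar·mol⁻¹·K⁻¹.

T = (P + a n²/V²)(V − nb)/(nR)
P + a n²/V² = 24.0 + (4.12)(4.77)²/(7.36)² = 25.731 bar
V − nb = 7.36 − (4.77)(0.0523) = 7.1105 L
T = (25.731)(7.1105)/((4.77)(0.08314)) = 461.3 K

T ≈ 461.3 K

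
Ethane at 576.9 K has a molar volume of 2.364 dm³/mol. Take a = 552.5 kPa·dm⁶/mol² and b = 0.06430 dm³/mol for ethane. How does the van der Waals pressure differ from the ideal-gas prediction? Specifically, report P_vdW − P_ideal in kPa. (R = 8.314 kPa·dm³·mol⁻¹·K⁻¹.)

ΔP ≈ -42.1 kPa

Ideal: P_ideal = RT/V_m = (8.314)(576.9)/2.364 = 2028.91 kPa
vdW: P = RT/(V_m − b) − a/V_m² = 4796.35/2.29970 − 552.5/5.58850 = 2085.64 − 98.8637 = 1986.78 kPa
ΔP = 1986.78 − 2028.91 = -42.1 kPa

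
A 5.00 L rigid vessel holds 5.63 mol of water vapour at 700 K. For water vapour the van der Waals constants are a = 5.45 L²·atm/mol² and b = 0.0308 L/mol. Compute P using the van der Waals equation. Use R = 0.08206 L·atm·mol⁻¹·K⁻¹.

P = nRT/(V − nb) − a n²/V²
nRT/(V − nb) = (5.63)(0.08206)(700)/(5.00 − 5.63×0.0308) = 323.40/4.8266 = 67.004 atm
a n²/V² = (5.45)(5.63)²/(5.00)² = 6.9099 atm
P = 67.004 − 6.9099 = 60.09 atm

P ≈ 60.09 atm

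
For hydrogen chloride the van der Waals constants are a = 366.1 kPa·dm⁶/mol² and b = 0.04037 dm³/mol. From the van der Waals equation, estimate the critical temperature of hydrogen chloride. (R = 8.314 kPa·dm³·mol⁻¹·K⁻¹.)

For a van der Waals gas, T_c = 8a/(27Rb).
T_c = 8×366.1/(27×8.314×0.04037) = 2928.8/9.0622 = 323.2 K

T_c ≈ 323.2 K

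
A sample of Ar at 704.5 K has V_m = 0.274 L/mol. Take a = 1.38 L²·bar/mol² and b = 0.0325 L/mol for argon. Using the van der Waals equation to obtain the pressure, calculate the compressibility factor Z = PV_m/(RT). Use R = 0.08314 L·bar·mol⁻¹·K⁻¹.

Z ≈ 1.049

P = RT/(V_m − b) − a/V_m² = (0.08314)(704.5)/(0.274 − 0.0325) − 1.38/(0.274)²
  = 58.572/0.24150 − 18.381 = 242.53 − 18.381 = 224.15 bar
Z = PV_m/(RT) = (224.15)(0.274)/((0.08314)(704.5)) = 61.417/58.572 = 1.049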